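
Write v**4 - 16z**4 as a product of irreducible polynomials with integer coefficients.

Write as (v**2)² − (4z**2)², then factor v**2 - 4z**2 once more.

(v + 2z)(v - 2z)(v**2 + 4z**2)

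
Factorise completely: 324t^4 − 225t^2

9t^2(6t + 5)(6t − 5)

Pull out the common factor 9t^2; 36t^2 − 25 is a difference of squares.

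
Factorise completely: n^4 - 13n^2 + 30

(n^2 - 10)(n^2 - 3)

Substitute u = n^2 to get a quadratic in u, then factor.
n^2 - 3 is irreducible over ℤ (3 is not a perfect square).
n^2 - 10 is irreducible over ℤ (10 is not a perfect square).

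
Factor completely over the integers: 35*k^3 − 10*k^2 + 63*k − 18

(7*k − 2)*(5*k^2 + 9)

Group as (35*k^3 + 63*k) + (−10*k^2 − 18) = 7*k*(5*k^2 + 9) − 2*(5*k^2 + 9).
Both groups share the factor (5*k^2 + 9).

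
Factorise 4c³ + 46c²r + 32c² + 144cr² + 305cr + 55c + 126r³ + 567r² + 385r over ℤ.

(2c + 3r + 11)(2c + 6r + 5)(c + 7r)

Group: c(4c² + 18cr + 32c + 18r² + 81r + 55) + 7r(4c² + 18cr + 32c + 18r² + 81r + 55); both groups contain (4c² + 18cr + 32c + 18r² + 81r + 55), so (c + 7r) is a factor with cofactor 4c² + 18cr + 32c + 18r² + 81r + 55.
The cofactor groups again: 4c² + 18cr + 32c + 18r² + 81r + 55 = 2c(2c + 6r + 5) + (3r + 11)(2c + 6r + 5); both groups contain (2c + 6r + 5), giving (2c + 3r + 11)(2c + 6r + 5).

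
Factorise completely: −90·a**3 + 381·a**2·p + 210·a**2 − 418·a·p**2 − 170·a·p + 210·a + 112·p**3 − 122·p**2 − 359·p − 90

Group: 5·a·(−18·a**2 + 69·a·p + 60·a − 56·p**2 − 79·p − 18) + (−2·p + 5)·(−18·a**2 + 69·a·p + 60·a − 56·p**2 − 79·p − 18); both groups contain (−18·a**2 + 69·a·p + 60·a − 56·p**2 − 79·p − 18), so (5·a − 2·p + 5) is a factor with cofactor −18·a**2 + 69·a·p + 60·a − 56·p**2 − 79·p − 18.
The cofactor groups again: −18·a**2 + 69·a·p + 60·a − 56·p**2 − 79·p − 18 = −6·a·(3·a − 8·p − 9) + (7·p + 2)·(3·a − 8·p − 9); both groups contain (3·a − 8·p − 9), giving −(6·a − 7·p − 2)·(3·a − 8·p − 9).

−(3·a − 8·p − 9)·(5·a − 2·p + 5)·(6·a − 7·p − 2)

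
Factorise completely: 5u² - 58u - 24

Need a pair with product 5·(-24) = -120 and sum -58: that's 2 and -60.
Split the middle term: 5u² + 2u - 60u - 24 = u(5u + 2) - 12(5u + 2).

(5u + 2)(u - 12)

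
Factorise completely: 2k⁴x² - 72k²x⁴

2k²x²(k + 6x)(k - 6x)

Factor out 2k²x², leaving k² - 36x², which is a difference of two squares.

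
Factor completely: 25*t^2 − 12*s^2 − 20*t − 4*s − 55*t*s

(5*t − 12*s − 4)*(5*t + s)

Group: 5*t*(5*t − 12*s − 4) + s*(5*t − 12*s − 4); both groups contain (5*t − 12*s − 4).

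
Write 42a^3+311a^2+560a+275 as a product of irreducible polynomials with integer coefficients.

(6a+5)(7a+11)(a+5)

By the rational root theorem, a = -5 is a root, so (a+5) is a factor; dividing leaves 42a^2+101a+55.
The remaining quadratic factors as (7a+11)(6a+5).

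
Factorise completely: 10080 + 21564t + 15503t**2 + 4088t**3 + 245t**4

Trying the rational-root candidates, t = -8/7 is a root, so (7t + 8) is a factor; dividing leaves 35t**3 + 544t**2 + 1593t + 1260.
Continuing, t = -12 is a root, so (t + 12) divides it; the quotient is 35t**2 + 124t + 105.
The remaining quadratic factors as (5t + 7)(7t + 15).

(5t + 7)(7t + 15)(7t + 8)(t + 12)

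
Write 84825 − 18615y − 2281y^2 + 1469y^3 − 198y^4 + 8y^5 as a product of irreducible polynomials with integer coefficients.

(2y − 15)(4y + 15)(y − 13)(y^2 − 8y + 29)

Among the possible rational roots, y = 13 is a root, giving the factor (y − 13) and quotient 8y^4 − 94y^3 + 247y^2 + 930y − 6525.
Then y = −15/4 is a root, so (4y + 15) is a factor; dividing leaves 2y^3 − 31y^2 + 178y − 435.
Continuing, y = 15/2 is a root, giving the factor (2y − 15) and quotient y^2 − 8y + 29.
The quadratic y^2 − 8y + 29 has discriminant −52 < 0 and is irreducible over ℤ.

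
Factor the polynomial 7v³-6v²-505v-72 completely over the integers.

By the rational root theorem, v = -8 is a root, so (v+8) divides it; the quotient is 7v²-62v-9.
The remaining quadratic factors as (7v+1)(v-9).

(7v+1)(v+8)(v-9)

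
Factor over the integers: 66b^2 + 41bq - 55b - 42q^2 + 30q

(11b - 6q)(6b + 7q - 5)

Group: 6b(11b - 6q) + (7q - 5)(11b - 6q); both groups contain (11b - 6q).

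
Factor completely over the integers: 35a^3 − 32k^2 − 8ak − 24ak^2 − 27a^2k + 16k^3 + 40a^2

(5a + 4k)(7a − 4k + 8)(a − k)

Group: a(35a^2 + 8ak + 40a − 16k^2 + 32k) − k(35a^2 + 8ak + 40a − 16k^2 + 32k); both groups contain (35a^2 + 8ak + 40a − 16k^2 + 32k), so (a − k) is a factor with cofactor 35a^2 + 8ak + 40a − 16k^2 + 32k.
The cofactor groups again: 35a^2 + 8ak + 40a − 16k^2 + 32k = 5a(7a − 4k + 8) + 4k(7a − 4k + 8); both groups contain (7a − 4k + 8), giving (5a + 4k)(7a − 4k + 8).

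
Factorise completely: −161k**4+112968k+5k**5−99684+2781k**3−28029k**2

(5k−6)(k−13)(k−6)(k**2−12k+213)

Trying the rational-root candidates, k = 6 is a root, so (k−6) divides it; the quotient is 5k**4−131k**3+1995k**2−16059k+16614.
Next, k = 13 is a root, giving the factor (k−13) and quotient 5k**3−66k**2+1137k−1278.
Continuing, k = 6/5 is a root, so (5k−6) divides it; the quotient is k**2−12k+213.
The quadratic k**2−12k+213 has discriminant −708 < 0 and is irreducible over ℤ.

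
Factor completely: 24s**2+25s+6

Need a pair with product 24·6 = 144 and sum 25: that's 9 and 16.
Split the middle term: 24s**2+9s + 16s+6 = 3s(8s+3) + 2(8s+3).

(3s+2)(8s+3)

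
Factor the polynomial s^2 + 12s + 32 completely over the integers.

(s + 4)(s + 8)

Two integers with product 32 and sum 12 are 4 and 8.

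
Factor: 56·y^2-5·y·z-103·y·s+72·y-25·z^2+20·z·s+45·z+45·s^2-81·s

(7·y-5·z-5·s+9)·(8·y+5·z-9·s)

Group: 7·y·(8·y+5·z-9·s) + (-5·z-5·s+9)·(8·y+5·z-9·s); both groups contain (8·y+5·z-9·s).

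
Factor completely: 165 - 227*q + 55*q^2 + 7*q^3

Testing divisors of the constant over divisors of the leading coefficient, q = 15/7 is a root, giving the factor (7*q - 15) and quotient q^2 + 10*q - 11.
The remaining quadratic factors as (q - 1)(q + 11).

(7*q - 15)*(q + 11)*(q - 1)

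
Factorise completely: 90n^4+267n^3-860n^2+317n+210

Among the possible rational roots, n = 6/5 is a root, so (5n-6) divides it; the quotient is 18n^3+75n^2-82n-35.
Then n = -1/3 is a root, so (3n+1) divides it; the quotient is 6n^2+23n-35.
The remaining quadratic factors as (n+5)(6n-7).

(3n+1)(5n-6)(6n-7)(n+5)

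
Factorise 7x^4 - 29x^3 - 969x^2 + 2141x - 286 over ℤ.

Among the possible rational roots, x = 13 is a root, so (x - 13) divides it; the quotient is 7x^3 + 62x^2 - 163x + 22.
Next, x = -11 is a root, giving the factor (x + 11) and quotient 7x^2 - 15x + 2.
The remaining quadratic factors as (x - 2)(7x - 1).

(7x - 1)(x + 11)(x - 13)(x - 2)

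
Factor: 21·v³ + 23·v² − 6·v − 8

(3·v + 2)·(7·v − 4)·(v + 1)

By the rational root theorem, v = −1 is a root, so (v + 1) is a factor; dividing leaves 21·v² + 2·v − 8.
The remaining quadratic factors as (3·v + 2)(7·v − 4).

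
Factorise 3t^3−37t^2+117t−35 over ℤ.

By the rational root theorem, t = 5 is a root, so (t−5) is a factor; dividing leaves 3t^2−22t+7.
The remaining quadratic factors as (3t−1)(t−7).

(3t−1)(t−5)(t−7)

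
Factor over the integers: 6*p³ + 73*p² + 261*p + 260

(2*p + 13)*(3*p + 5)*(p + 4)

Trying the rational-root candidates, p = -5/3 is a root, giving the factor (3*p + 5) and quotient 2*p² + 21*p + 52.
The remaining quadratic factors as (2*p + 13)(p + 4).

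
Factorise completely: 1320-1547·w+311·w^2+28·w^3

By the rational root theorem, w = 8/7 is a root, so (7·w-8) divides it; the quotient is 4·w^2+49·w-165.
The remaining quadratic factors as (w+15)(4·w-11).

(4·w-11)·(7·w-8)·(w+15)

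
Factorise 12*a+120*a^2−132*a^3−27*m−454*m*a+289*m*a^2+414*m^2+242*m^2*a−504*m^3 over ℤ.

−(14*m−11*a−1)*(9*m−4*a)*(4*m+3*a−3)

Group: 9*m*(−56*m^2+2*m*a+46*m+33*a^2−30*a−3) − 4*a*(−56*m^2+2*m*a+46*m+33*a^2−30*a−3); both groups contain (−56*m^2+2*m*a+46*m+33*a^2−30*a−3), so (9*m−4*a) is a factor with cofactor −56*m^2+2*m*a+46*m+33*a^2−30*a−3.
The cofactor groups again: −56*m^2+2*m*a+46*m+33*a^2−30*a−3 = −4*m*(14*m−11*a−1) + (−3*a+3)*(14*m−11*a−1); both groups contain (14*m−11*a−1), giving −(4*m+3*a−3)*(14*m−11*a−1).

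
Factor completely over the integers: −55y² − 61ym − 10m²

−(11y + 10m)(5y + m)

Group: −11y(5y + m) − 10m(5y + m); both groups contain (5y + m).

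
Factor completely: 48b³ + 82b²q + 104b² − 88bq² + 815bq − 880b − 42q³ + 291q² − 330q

(2b − 2q + 11)(3b + 7q − 10)(8b + 3q)

Group: 3b(16b² − 10bq + 88b − 6q² + 33q) + (7q − 10)(16b² − 10bq + 88b − 6q² + 33q); both groups contain (16b² − 10bq + 88b − 6q² + 33q), so (3b + 7q − 10) is a factor with cofactor 16b² − 10bq + 88b − 6q² + 33q.
The cofactor groups again: 16b² − 10bq + 88b − 6q² + 33q = 8b(2b − 2q + 11) + 3q(2b − 2q + 11); both groups contain (2b − 2q + 11), giving (8b + 3q)(2b − 2q + 11).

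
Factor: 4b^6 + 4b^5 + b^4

b^4(2b + 1)^2

Every term has a factor of b^4; factoring it out leaves 4b^2 + 4b + 1.
Recognize a perfect-square trinomial with the parts 1 and 2b.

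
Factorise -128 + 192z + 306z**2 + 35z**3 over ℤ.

(5z - 2)(7z + 8)(z + 8)

Testing divisors of the constant over divisors of the leading coefficient, z = -8 is a root, so (z + 8) divides it; the quotient is 35z**2 + 26z - 16.
The remaining quadratic factors as (7z + 8)(5z - 2).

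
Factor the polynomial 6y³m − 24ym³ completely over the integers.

Factor out 6ym, leaving y² − 4m², which is a difference of two squares.

6my(y − 2m)(y + 2m)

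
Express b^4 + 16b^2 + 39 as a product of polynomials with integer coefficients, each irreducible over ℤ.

Substitute u = b^2 to get a quadratic in u, then factor.
b^2 + 13 is irreducible over ℤ (always positive, so no real roots).
b^2 + 3 is irreducible over ℤ (always positive, so no real roots).

(b^2 + 13)(b^2 + 3)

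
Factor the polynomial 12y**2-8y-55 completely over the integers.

Need a pair with product 12·(-55) = -660 and sum -8: that's -30 and 22.
Split the middle term: 12y**2-30y + 22y-55 = 6y(2y-5) + 11(2y-5).

(2y-5)(6y+11)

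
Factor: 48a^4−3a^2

3a^2(4a+1)(4a−1)

Pull out the common factor 3a^2; 16a^2−1 is a difference of squares.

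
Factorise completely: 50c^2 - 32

2(5c + 4)(5c - 4)

Factor out 2, leaving 25c^2 - 16, which is a difference of two squares.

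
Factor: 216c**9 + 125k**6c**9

c**9(5k**2 + 6)(25k**4 - 30k**2 + 36)

Factor out c**9 first: what remains is 125k**6 + 216.
Recognize a sum of cubes with the parts 6 and 5k**2.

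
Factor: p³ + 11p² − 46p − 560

Testing divisors of the constant over divisors of the leading coefficient, p = −10 is a root, so (p + 10) is a factor; dividing leaves p² + p − 56.
The remaining quadratic factors as (p − 7)(p + 8).

(p + 10)(p + 8)(p − 7)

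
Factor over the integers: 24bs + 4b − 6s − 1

(4b − 1)(6s + 1)

Group as (24bs + 4b) + (−6s − 1) = 4b(6s + 1) − (6s + 1).
Both groups share the factor (6s + 1).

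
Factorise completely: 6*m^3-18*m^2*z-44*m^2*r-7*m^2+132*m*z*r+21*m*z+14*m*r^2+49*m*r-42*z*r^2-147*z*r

Group: 6*m*(m^2-3*m*z-7*m*r+21*z*r) + (-2*r-7)*(m^2-3*m*z-7*m*r+21*z*r); both groups contain (m^2-3*m*z-7*m*r+21*z*r), so (6*m-2*r-7) is a factor with cofactor m^2-3*m*z-7*m*r+21*z*r.
The cofactor groups again: m^2-3*m*z-7*m*r+21*z*r = m*(m-3*z) - 7*r*(m-3*z); both groups contain (m-3*z), giving (m-7*r)*(m-3*z).

(6*m-2*r-7)*(m-3*z)*(m-7*r)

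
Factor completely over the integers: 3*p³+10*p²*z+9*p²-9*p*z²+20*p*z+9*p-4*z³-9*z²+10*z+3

(3*p+z+3)*(p+4*z+1)*(p-z+1)

Group: 3*p*(p²+3*p*z+2*p-4*z²+3*z+1) + (z+3)*(p²+3*p*z+2*p-4*z²+3*z+1); both groups contain (p²+3*p*z+2*p-4*z²+3*z+1), so (3*p+z+3) is a factor with cofactor p²+3*p*z+2*p-4*z²+3*z+1.
The cofactor groups again: p²+3*p*z+2*p-4*z²+3*z+1 = p*(p-z+1) + (4*z+1)*(p-z+1); both groups contain (p-z+1), giving (p+4*z+1)*(p-z+1).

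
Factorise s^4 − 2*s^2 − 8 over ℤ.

Substitute u = s^2 to get a quadratic in u, then factor.
s^2 − 4 is a difference of squares.
s^2 + 2 is irreducible over ℤ (always positive, so no real roots).

(s + 2)*(s − 2)*(s^2 + 2)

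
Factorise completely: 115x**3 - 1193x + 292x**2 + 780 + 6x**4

By the rational root theorem, x = 1 is a root, so (x - 1) is a factor; dividing leaves 6x**3 + 121x**2 + 413x - 780.
Next, x = -13/2 is a root, giving the factor (2x + 13) and quotient 3x**2 + 41x - 60.
The remaining quadratic factors as (x + 15)(3x - 4).

(2x + 13)(3x - 4)(x + 15)(x - 1)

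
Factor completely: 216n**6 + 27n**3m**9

27n**3(2n + m**3)(4n**2 − 2nm**3 + m**6)

Pull out the common factor 27n**3, leaving 8n**3 + m**9.
Recognize a sum of cubes with the parts 2n and m**3.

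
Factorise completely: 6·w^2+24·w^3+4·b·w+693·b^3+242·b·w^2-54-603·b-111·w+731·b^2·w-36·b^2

(11·b+2·w+1)·(7·b+3·w+6)·(9·b+4·w-9)

Group: 9·b·(77·b^2+47·b·w+73·b+6·w^2+15·w+6) + (4·w-9)·(77·b^2+47·b·w+73·b+6·w^2+15·w+6); both groups contain (77·b^2+47·b·w+73·b+6·w^2+15·w+6), so (9·b+4·w-9) is a factor with cofactor 77·b^2+47·b·w+73·b+6·w^2+15·w+6.
The cofactor groups again: 77·b^2+47·b·w+73·b+6·w^2+15·w+6 = 11·b·(7·b+3·w+6) + (2·w+1)·(7·b+3·w+6); both groups contain (7·b+3·w+6), giving (11·b+2·w+1)·(7·b+3·w+6).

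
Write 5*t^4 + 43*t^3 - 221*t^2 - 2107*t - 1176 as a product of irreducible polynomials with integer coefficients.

(5*t + 3)*(t + 7)*(t + 8)*(t - 7)

Among the possible rational roots, t = -8 is a root, so (t + 8) is a factor; dividing leaves 5*t^3 + 3*t^2 - 245*t - 147.
Then t = -3/5 is a root, giving the factor (5*t + 3) and quotient t^2 - 49.
The remaining quadratic factors as (t + 7)(t - 7).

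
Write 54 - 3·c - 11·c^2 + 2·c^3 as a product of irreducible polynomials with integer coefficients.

(2·c - 9)·(c + 2)·(c - 3)

Trying the rational-root candidates, c = -2 is a root, so (c + 2) is a factor; dividing leaves 2·c^2 - 15·c + 27.
The remaining quadratic factors as (c - 3)(2·c - 9).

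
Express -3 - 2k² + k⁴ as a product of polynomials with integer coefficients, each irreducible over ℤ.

(k² + 1)(k² - 3)

Substitute u = k² to get a quadratic in u, then factor.
k² - 3 is irreducible over ℤ (3 is not a perfect square).
k² + 1 is irreducible over ℤ (sum of squares).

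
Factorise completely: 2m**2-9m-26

(2m-13)(m+2)

Need a pair with product 2·(-26) = -52 and sum -9: that's 4 and -13.
Split the middle term: 2m**2+4m - 13m-26 = 2m(m+2) - 13(m+2).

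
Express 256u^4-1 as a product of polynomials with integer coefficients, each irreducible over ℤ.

(4u+1)(4u-1)(16u^2+1)

Difference of squares twice: with A = 4u and B = 1, A⁴ − B⁴ = (A² − B²)(A² + B²), and A² − B² factors again.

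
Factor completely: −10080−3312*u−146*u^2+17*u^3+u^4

(u+12)*(u+15)*(u+4)*(u−14)

Among the possible rational roots, u = −4 is a root, giving the factor (u+4) and quotient u^3+13*u^2−198*u−2520.
Continuing, u = 14 is a root, giving the factor (u−14) and quotient u^2+27*u+180.
The remaining quadratic factors as (u+12)(u+15).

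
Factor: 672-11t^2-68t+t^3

(t+8)(t-12)(t-7)

By the rational root theorem, t = 7 is a root, so (t-7) divides it; the quotient is t^2-4t-96.
The remaining quadratic factors as (t+8)(t-12).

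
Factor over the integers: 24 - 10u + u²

(u - 4)(u - 6)

Two integers with product 24 and sum -10 are -4 and -6.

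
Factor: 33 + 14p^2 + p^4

(p^2 + 11)(p^2 + 3)

Substitute u = p^2 to get a quadratic in u, then factor.
p^2 + 3 is irreducible over ℤ (always positive, so no real roots).
p^2 + 11 is irreducible over ℤ (always positive, so no real roots).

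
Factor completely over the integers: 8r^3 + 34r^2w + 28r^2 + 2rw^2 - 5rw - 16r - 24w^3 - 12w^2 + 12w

(2r + 2w - 1)(4r - 3w)(r + 4w + 4)

Group: r(8r^2 + 2rw - 4r - 6w^2 + 3w) + (4w + 4)(8r^2 + 2rw - 4r - 6w^2 + 3w); both groups contain (8r^2 + 2rw - 4r - 6w^2 + 3w), so (r + 4w + 4) is a factor with cofactor 8r^2 + 2rw - 4r - 6w^2 + 3w.
The cofactor groups again: 8r^2 + 2rw - 4r - 6w^2 + 3w = 4r(2r + 2w - 1) - 3w(2r + 2w - 1); both groups contain (2r + 2w - 1), giving (4r - 3w)(2r + 2w - 1).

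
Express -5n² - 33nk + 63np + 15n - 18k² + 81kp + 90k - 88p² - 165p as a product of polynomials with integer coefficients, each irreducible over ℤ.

-(5n + 3k - 8p - 15)(n + 6k - 11p)

Group: -5n(n + 6k - 11p) + (-3k + 8p + 15)(n + 6k - 11p); both groups contain (n + 6k - 11p).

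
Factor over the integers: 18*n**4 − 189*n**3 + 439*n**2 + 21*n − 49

Trying the rational-root candidates, n = 1/3 is a root, giving the factor (3*n − 1) and quotient 6*n**3 − 61*n**2 + 126*n + 49.
Then n = 7 is a root, so (n − 7) divides it; the quotient is 6*n**2 − 19*n − 7.
The remaining quadratic factors as (2*n − 7)(3*n + 1).

(2*n − 7)*(3*n + 1)*(3*n − 1)*(n − 7)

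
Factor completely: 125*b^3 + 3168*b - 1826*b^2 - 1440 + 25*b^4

Among the possible rational roots, b = -12 is a root, giving the factor (b + 12) and quotient 25*b^3 - 175*b^2 + 274*b - 120.
Next, b = 6/5 is a root, so (5*b - 6) divides it; the quotient is 5*b^2 - 29*b + 20.
The remaining quadratic factors as (5*b - 4)(b - 5).

(5*b - 4)*(5*b - 6)*(b + 12)*(b - 5)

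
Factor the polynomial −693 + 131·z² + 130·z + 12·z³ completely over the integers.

(3·z + 11)·(4·z − 7)·(z + 9)

Trying the rational-root candidates, z = −11/3 is a root, so (3·z + 11) is a factor; dividing leaves 4·z² + 29·z − 63.
The remaining quadratic factors as (z + 9)(4·z − 7).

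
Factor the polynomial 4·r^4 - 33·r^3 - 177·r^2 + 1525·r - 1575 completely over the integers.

Trying the rational-root candidates, r = 5 is a root, so (r - 5) is a factor; dividing leaves 4·r^3 - 13·r^2 - 242·r + 315.
Next, r = -7 is a root, so (r + 7) is a factor; dividing leaves 4·r^2 - 41·r + 45.
The remaining quadratic factors as (r - 9)(4·r - 5).

(4·r - 5)·(r + 7)·(r - 5)·(r - 9)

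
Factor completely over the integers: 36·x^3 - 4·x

4·x·(3·x + 1)·(3·x - 1)

Every term has a factor of 4·x. Then 9·x^2 - 1 = (3·x)² − (1)².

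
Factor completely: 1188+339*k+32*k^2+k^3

Testing divisors of the constant over divisors of the leading coefficient, k = -9 is a root, so (k+9) is a factor; dividing leaves k^2+23*k+132.
The remaining quadratic factors as (k+11)(k+12).

(k+11)*(k+12)*(k+9)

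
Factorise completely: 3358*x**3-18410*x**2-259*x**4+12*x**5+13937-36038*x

Testing divisors of the constant over divisors of the leading coefficient, x = 11 is a root, so (x-11) is a factor; dividing leaves 12*x**4-127*x**3+1961*x**2+3161*x-1267.
Then x = 1/3 is a root, so (3*x-1) divides it; the quotient is 4*x**3-41*x**2+640*x+1267.
Next, x = -7/4 is a root, so (4*x+7) divides it; the quotient is x**2-12*x+181.
The quadratic x**2-12*x+181 has discriminant -580 < 0 and is irreducible over ℤ.

(3*x-1)*(4*x+7)*(x-11)*(x**2-12*x+181)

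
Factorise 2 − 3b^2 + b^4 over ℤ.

(b + 1)(b − 1)(b^2 − 2)

Substitute u = b^2 to get a quadratic in u, then factor.
b^2 − 1 is a difference of squares.
b^2 − 2 is irreducible over ℤ (2 is not a perfect square).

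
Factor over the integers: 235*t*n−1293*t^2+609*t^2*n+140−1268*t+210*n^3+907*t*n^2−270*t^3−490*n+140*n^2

−(3*t−10*n+10)*(10*t+3*n−1)*(9*t+7*n+14)

Group: 3*t*(−90*t^2−97*t*n−131*t−21*n^2−35*n+14) + (−10*n+10)*(−90*t^2−97*t*n−131*t−21*n^2−35*n+14); both groups contain (−90*t^2−97*t*n−131*t−21*n^2−35*n+14), so (3*t−10*n+10) is a factor with cofactor −90*t^2−97*t*n−131*t−21*n^2−35*n+14.
The cofactor groups again: −90*t^2−97*t*n−131*t−21*n^2−35*n+14 = −9*t*(10*t+3*n−1) + (−7*n−14)*(10*t+3*n−1); both groups contain (10*t+3*n−1), giving −(9*t+7*n+14)*(10*t+3*n−1).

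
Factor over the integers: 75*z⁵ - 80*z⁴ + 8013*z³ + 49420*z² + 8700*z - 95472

By the rational root theorem, z = -9/5 is a root, so (5*z + 9) divides it; the quotient is 15*z⁴ - 43*z³ + 1680*z² + 6860*z - 10608.
Continuing, z = -13/3 is a root, so (3*z + 13) is a factor; dividing leaves 5*z³ - 36*z² + 716*z - 816.
Continuing, z = 6/5 is a root, giving the factor (5*z - 6) and quotient z² - 6*z + 136.
The quadratic z² - 6*z + 136 has discriminant -508 < 0 and is irreducible over ℤ.

(3*z + 13)*(5*z + 9)*(5*z - 6)*(z² - 6*z + 136)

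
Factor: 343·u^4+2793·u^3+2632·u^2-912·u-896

Trying the rational-root candidates, u = -7 is a root, giving the factor (u+7) and quotient 343·u^3+392·u^2-112·u-128.
Continuing, u = -4/7 is a root, giving the factor (7·u+4) and quotient 49·u^2+28·u-32.
The remaining quadratic factors as (7·u+8)(7·u-4).

(7·u+4)·(7·u+8)·(7·u-4)·(u+7)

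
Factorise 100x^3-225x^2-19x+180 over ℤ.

By the rational root theorem, x = 9/5 is a root, giving the factor (5x-9) and quotient 20x^2-9x-20.
The remaining quadratic factors as (4x-5)(5x+4).

(4x-5)(5x+4)(5x-9)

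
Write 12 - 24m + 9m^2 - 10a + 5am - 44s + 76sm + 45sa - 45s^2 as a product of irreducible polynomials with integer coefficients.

-(5s - 5a - 9m + 6)(9s + m - 2)

Group: -5s(9s + m - 2) + (5a + 9m - 6)(9s + m - 2); both groups contain (9s + m - 2).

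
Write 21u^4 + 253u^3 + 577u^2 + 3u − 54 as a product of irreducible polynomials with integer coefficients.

(3u + 1)(7u − 2)(u + 3)(u + 9)

Trying the rational-root candidates, u = 2/7 is a root, so (7u − 2) is a factor; dividing leaves 3u^3 + 37u^2 + 93u + 27.
Then u = −3 is a root, so (u + 3) divides it; the quotient is 3u^2 + 28u + 9.
The remaining quadratic factors as (3u + 1)(u + 9).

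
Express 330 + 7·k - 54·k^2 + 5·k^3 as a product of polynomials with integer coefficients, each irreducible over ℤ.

Testing divisors of the constant over divisors of the leading coefficient, k = 3 is a root, so (k - 3) divides it; the quotient is 5·k^2 - 39·k - 110.
The remaining quadratic factors as (k - 10)(5·k + 11).

(5·k + 11)·(k - 10)·(k - 3)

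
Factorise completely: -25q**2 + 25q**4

Pull out the common factor 25q**2, leaving q**2 - 1.
Recognize a difference of squares with the parts q and 1.

25q**2(q + 1)(q - 1)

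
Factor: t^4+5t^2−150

(t^2+15)(t^2−10)

Substitute u = t^2 to get a quadratic in u, then factor.
t^2−10 is irreducible over ℤ (10 is not a perfect square).
t^2+15 is irreducible over ℤ (always positive, so no real roots).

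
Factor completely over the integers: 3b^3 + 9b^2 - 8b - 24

(b + 3)(3b^2 - 8)

Group as (3b^3 - 8b) + (9b^2 - 24) = b(3b^2 - 8) + 3(3b^2 - 8).
Both groups share the factor (3b^2 - 8).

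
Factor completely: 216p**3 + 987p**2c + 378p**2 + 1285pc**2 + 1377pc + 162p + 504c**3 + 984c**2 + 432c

Group: 8p(27p**2 + 93pc + 27p + 56c**2 + 72c) + (9c + 6)(27p**2 + 93pc + 27p + 56c**2 + 72c); both groups contain (27p**2 + 93pc + 27p + 56c**2 + 72c), so (8p + 9c + 6) is a factor with cofactor 27p**2 + 93pc + 27p + 56c**2 + 72c.
The cofactor groups again: 27p**2 + 93pc + 27p + 56c**2 + 72c = 9p(3p + 8c) + (7c + 9)(3p + 8c); both groups contain (3p + 8c), giving (9p + 7c + 9)(3p + 8c).

(9p + 7c + 9)(3p + 8c)(8p + 9c + 6)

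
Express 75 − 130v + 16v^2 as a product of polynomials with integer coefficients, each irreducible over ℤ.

(2v − 15)(8v − 5)

Need a pair with product 16·75 = 1200 and sum −130: that's −10 and −120.
Split the middle term: 16v^2 − 10v − 120v + 75 = 2v(8v − 5) − 15(8v − 5).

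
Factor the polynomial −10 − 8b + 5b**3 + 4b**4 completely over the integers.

(4b + 5)(b**3 − 2)

Group as (4b**4 − 8b) + (5b**3 − 10) = 4b(b**3 − 2) + 5(b**3 − 2).
Both groups share the factor (b**3 − 2).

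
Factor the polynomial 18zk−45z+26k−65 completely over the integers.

Group as (18zk−45z) + (26k−65) = 9z(2k−5) + 13(2k−5).
Both groups share the factor (2k−5).

(2k−5)(9z+13)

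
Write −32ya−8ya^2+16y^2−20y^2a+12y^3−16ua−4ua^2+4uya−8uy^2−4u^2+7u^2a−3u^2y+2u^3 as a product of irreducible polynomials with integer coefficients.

(2u−3y−a−4)(u−2y+4a)(u+2y)

Group: 2u(u^2+4ua−4y^2+8ya) + (−3y−a−4)(u^2+4ua−4y^2+8ya); both groups contain (u^2+4ua−4y^2+8ya), so (2u−3y−a−4) is a factor with cofactor u^2+4ua−4y^2+8ya.
The cofactor groups again: u^2+4ua−4y^2+8ya = u(u−2y+4a) + 2y(u−2y+4a); both groups contain (u−2y+4a), giving (u+2y)(u−2y+4a).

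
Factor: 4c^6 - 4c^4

4c^4(c + 1)(c - 1)

Factor out 4c^4 first: what remains is c^2 - 1.
Recognize a difference of squares with the parts c and 1.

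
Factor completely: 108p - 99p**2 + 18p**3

9p(2p - 3)(p - 4)

Pull out the common factor 9p, then factor the remaining trinomial.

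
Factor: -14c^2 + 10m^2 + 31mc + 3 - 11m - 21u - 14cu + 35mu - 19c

(5m - 2c - 3)(2m + 7c + 7u - 1)

Group: 5m(2m + 7c + 7u - 1) + (-2c - 3)(2m + 7c + 7u - 1); both groups contain (2m + 7c + 7u - 1).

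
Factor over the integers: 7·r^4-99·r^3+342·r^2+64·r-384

(7·r-8)·(r+1)·(r-6)·(r-8)

By the rational root theorem, r = 8/7 is a root, giving the factor (7·r-8) and quotient r^3-13·r^2+34·r+48.
Continuing, r = 6 is a root, giving the factor (r-6) and quotient r^2-7·r-8.
The remaining quadratic factors as (r-8)(r+1).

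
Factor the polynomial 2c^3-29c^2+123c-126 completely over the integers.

Testing divisors of the constant over divisors of the leading coefficient, c = 3/2 is a root, giving the factor (2c-3) and quotient c^2-13c+42.
The remaining quadratic factors as (c-6)(c-7).

(2c-3)(c-6)(c-7)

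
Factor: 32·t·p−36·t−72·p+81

(4·t−9)·(8·p−9)

Group as (32·t·p−36·t) + (−72·p+81) = 4·t·(8·p−9) − 9·(8·p−9).
Both groups share the factor (8·p−9).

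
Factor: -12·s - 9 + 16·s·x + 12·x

Group as (16·s·x - 12·s) + (12·x - 9) = 4·s·(4·x - 3) + 3·(4·x - 3).
Both groups share the factor (4·x - 3).

(4·s + 3)·(4·x - 3)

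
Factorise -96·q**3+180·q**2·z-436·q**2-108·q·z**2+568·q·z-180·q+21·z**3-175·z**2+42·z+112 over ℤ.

Group: 6·q·(-16·q**2+22·q·z-78·q-7·z**2+63·z-56) + (-3·z-2)·(-16·q**2+22·q·z-78·q-7·z**2+63·z-56); both groups contain (-16·q**2+22·q·z-78·q-7·z**2+63·z-56), so (6·q-3·z-2) is a factor with cofactor -16·q**2+22·q·z-78·q-7·z**2+63·z-56.
The cofactor groups again: -16·q**2+22·q·z-78·q-7·z**2+63·z-56 = -2·q·(8·q-7·z+7) + (z-8)·(8·q-7·z+7); both groups contain (8·q-7·z+7), giving -(2·q-z+8)·(8·q-7·z+7).

-(2·q-z+8)·(6·q-3·z-2)·(8·q-7·z+7)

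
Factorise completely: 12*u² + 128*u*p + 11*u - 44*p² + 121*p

(12*u - 4*p + 11)*(u + 11*p)

Group: u*(12*u - 4*p + 11) + 11*p*(12*u - 4*p + 11); both groups contain (12*u - 4*p + 11).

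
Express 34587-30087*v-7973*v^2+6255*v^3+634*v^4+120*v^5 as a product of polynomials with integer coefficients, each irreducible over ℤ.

(4*v+9)*(5*v-9)*(6*v-7)*(v^2+6*v+61)

Testing divisors of the constant over divisors of the leading coefficient, v = -9/4 is a root, so (4*v+9) is a factor; dividing leaves 30*v^4+91*v^3+1359*v^2-5051*v+3843.
Then v = 9/5 is a root, giving the factor (5*v-9) and quotient 6*v^3+29*v^2+324*v-427.
Then v = 7/6 is a root, giving the factor (6*v-7) and quotient v^2+6*v+61.
The quadratic v^2+6*v+61 has discriminant -208 < 0 and is irreducible over ℤ.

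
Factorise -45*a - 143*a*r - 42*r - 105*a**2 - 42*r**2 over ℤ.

-(15*a + 14*r)*(7*a + 3*r + 3)

Group: -15*a*(7*a + 3*r + 3) - 14*r*(7*a + 3*r + 3); both groups contain (7*a + 3*r + 3).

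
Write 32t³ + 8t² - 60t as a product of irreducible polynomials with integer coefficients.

Pull out the common factor 4t, then factor the remaining trinomial.

4t(2t + 3)(4t - 5)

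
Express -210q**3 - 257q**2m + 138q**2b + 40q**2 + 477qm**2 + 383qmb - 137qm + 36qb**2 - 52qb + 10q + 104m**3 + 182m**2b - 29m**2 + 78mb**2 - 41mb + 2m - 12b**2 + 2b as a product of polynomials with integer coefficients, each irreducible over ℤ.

-(7q - 8m - 6b + 1)(6q + 13m - 2)(5q + m + b)

Group: 6q(-35q**2 + 33qm + 23qb - 5q + 8m**2 + 14mb - m + 6b**2 - b) + (13m - 2)(-35q**2 + 33qm + 23qb - 5q + 8m**2 + 14mb - m + 6b**2 - b); both groups contain (-35q**2 + 33qm + 23qb - 5q + 8m**2 + 14mb - m + 6b**2 - b), so (6q + 13m - 2) is a factor with cofactor -35q**2 + 33qm + 23qb - 5q + 8m**2 + 14mb - m + 6b**2 - b.
The cofactor groups again: -35q**2 + 33qm + 23qb - 5q + 8m**2 + 14mb - m + 6b**2 - b = -7q(5q + m + b) + (8m + 6b - 1)(5q + m + b); both groups contain (5q + m + b), giving -(7q - 8m - 6b + 1)(5q + m + b).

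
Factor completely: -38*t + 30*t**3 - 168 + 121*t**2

Among the possible rational roots, t = -4 is a root, so (t + 4) divides it; the quotient is 30*t**2 + t - 42.
The remaining quadratic factors as (5*t + 6)(6*t - 7).

(5*t + 6)*(6*t - 7)*(t + 4)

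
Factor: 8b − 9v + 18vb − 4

Group as (18vb − 9v) + (8b − 4) = 9v(2b − 1) + 4(2b − 1).
Both groups share the factor (2b − 1).

(2b − 1)(9v + 4)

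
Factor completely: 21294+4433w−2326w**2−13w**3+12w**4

Testing divisors of the constant over divisors of the leading coefficient, w = −14 is a root, so (w+14) is a factor; dividing leaves 12w**3−181w**2+208w+1521.
Continuing, w = 13 is a root, so (w−13) divides it; the quotient is 12w**2−25w−117.
The remaining quadratic factors as (4w+9)(3w−13).

(3w−13)(4w+9)(w+14)(w−13)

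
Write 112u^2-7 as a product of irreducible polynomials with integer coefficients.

Every term has a factor of 7. Then 16u^2-1 = (4u)² − (1)².

7(4u+1)(4u-1)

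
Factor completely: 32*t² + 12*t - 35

Need a pair with product 32·(-35) = -1120 and sum 12: that's 40 and -28.
Split the middle term: 32*t² + 40*t - 28*t - 35 = 8*t*(4*t + 5) - 7*(4*t + 5).

(4*t + 5)*(8*t - 7)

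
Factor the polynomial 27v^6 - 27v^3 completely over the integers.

Factor out 27v^3 first: what remains is v^3 - 1.
Recognize a difference of cubes with the parts v and 1.

27v^3(v - 1)(v^2 + v + 1)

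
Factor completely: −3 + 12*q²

Every term has a factor of 3. Then 4*q² − 1 = (2*q)² − (1)².

3*(2*q + 1)*(2*q − 1)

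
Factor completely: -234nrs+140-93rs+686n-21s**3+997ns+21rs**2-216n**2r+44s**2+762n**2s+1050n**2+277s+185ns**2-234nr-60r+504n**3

(12n-s+5)(6n+7s+4)(7n-3r+3s+7)

Group: 6n(84n**2-36nr+29ns+119n+3rs-15r-3s**2+8s+35) + (7s+4)(84n**2-36nr+29ns+119n+3rs-15r-3s**2+8s+35); both groups contain (84n**2-36nr+29ns+119n+3rs-15r-3s**2+8s+35), so (6n+7s+4) is a factor with cofactor 84n**2-36nr+29ns+119n+3rs-15r-3s**2+8s+35.
The cofactor groups again: 84n**2-36nr+29ns+119n+3rs-15r-3s**2+8s+35 = 7n(12n-s+5) + (-3r+3s+7)(12n-s+5); both groups contain (12n-s+5), giving (7n-3r+3s+7)(12n-s+5).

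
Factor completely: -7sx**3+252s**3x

Pull out the common factor 7sx; 36s**2-x**2 is a difference of squares.

7sx(6s+x)(6s-x)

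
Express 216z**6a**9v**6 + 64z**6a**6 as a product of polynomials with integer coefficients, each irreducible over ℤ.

8a**6z**6(3av**2 + 2)(9a**2v**4 - 6av**2 + 4)

Every term has a factor of 8z**6a**6; factoring it out leaves 27a**3v**6 + 8.
Recognize a sum of cubes with the parts 2 and 3av**2.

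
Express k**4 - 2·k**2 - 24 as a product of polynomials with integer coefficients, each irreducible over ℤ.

(k**2 + 4)·(k**2 - 6)

Substitute u = k**2 to get a quadratic in u, then factor.
k**2 + 4 is irreducible over ℤ (sum of squares).
k**2 - 6 is irreducible over ℤ (6 is not a perfect square).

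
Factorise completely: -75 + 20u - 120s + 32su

Group as (32su - 120s) + (20u - 75) = 8s(4u - 15) + 5(4u - 15).
Both groups share the factor (4u - 15).

(4u - 15)(8s + 5)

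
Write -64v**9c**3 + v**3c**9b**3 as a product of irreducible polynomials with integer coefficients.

-c**3v**3(4v**2 - c**2b)(16v**4 + 4v**2c**2b + c**4b**2)

Factor out v**3c**3 first: what remains is -64v**6 + c**6b**3.
Recognize a difference of cubes with the parts c**2b and 4v**2.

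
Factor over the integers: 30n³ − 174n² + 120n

6n(5n − 4)(n − 5)

Pull out the common factor 6n, then factor the remaining trinomial.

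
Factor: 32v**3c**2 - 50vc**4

Pull out the common factor 2vc**2; 16v**2 - 25c**2 is a difference of squares.

2c**2v(4v - 5c)(4v + 5c)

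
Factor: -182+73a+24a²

(3a+14)(8a-13)

Need a pair with product 24·(-182) = -4368 and sum 73: that's 112 and -39.
Split the middle term: 24a²+112a - 39a-182 = 8a(3a+14) - 13(3a+14).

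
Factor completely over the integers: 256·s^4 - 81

Difference of squares twice: with A = 4·s and B = 3, A⁴ − B⁴ = (A² − B²)(A² + B²), and A² − B² factors again.

(4·s + 3)·(4·s - 3)·(16·s^2 + 9)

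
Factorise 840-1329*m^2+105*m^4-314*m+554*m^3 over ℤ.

(3*m-5)*(5*m+4)*(7*m-6)*(m+7)

Testing divisors of the constant over divisors of the leading coefficient, m = -4/5 is a root, giving the factor (5*m+4) and quotient 21*m^3+94*m^2-341*m+210.
Next, m = 6/7 is a root, so (7*m-6) is a factor; dividing leaves 3*m^2+16*m-35.
The remaining quadratic factors as (m+7)(3*m-5).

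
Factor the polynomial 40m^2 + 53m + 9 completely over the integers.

Need a pair with product 40·9 = 360 and sum 53: that's 8 and 45.
Split the middle term: 40m^2 + 8m + 45m + 9 = 8m(5m + 1) + 9(5m + 1).

(5m + 1)(8m + 9)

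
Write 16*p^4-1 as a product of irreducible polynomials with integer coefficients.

(2*p)⁴ − (1)⁴ = ((2*p)² − (1)²)((2*p)² + (1)²); the first factor splits again, the second (4*p^2+1) is irreducible.

(2*p+1)*(2*p-1)*(4*p^2+1)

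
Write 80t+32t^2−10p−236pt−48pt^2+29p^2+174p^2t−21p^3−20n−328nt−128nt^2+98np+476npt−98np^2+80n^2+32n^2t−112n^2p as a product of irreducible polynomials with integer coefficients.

Group: 7p(−16n^2−14np+64nt+4n−3p^2+24pt+2p−16t) + (−2t−5)(−16n^2−14np+64nt+4n−3p^2+24pt+2p−16t); both groups contain (−16n^2−14np+64nt+4n−3p^2+24pt+2p−16t), so (7p−2t−5) is a factor with cofactor −16n^2−14np+64nt+4n−3p^2+24pt+2p−16t.
The cofactor groups again: −16n^2−14np+64nt+4n−3p^2+24pt+2p−16t = −2n(8n+3p−2) + (−p+8t)(8n+3p−2); both groups contain (8n+3p−2), giving −(2n+p−8t)(8n+3p−2).

−(2n+p−8t)(7p−2t−5)(8n+3p−2)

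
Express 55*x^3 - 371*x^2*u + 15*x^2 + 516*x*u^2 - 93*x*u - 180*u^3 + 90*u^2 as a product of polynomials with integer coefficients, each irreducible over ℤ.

Group: x*(55*x^2 - 96*x*u + 15*x + 36*u^2 - 18*u) - 5*u*(55*x^2 - 96*x*u + 15*x + 36*u^2 - 18*u); both groups contain (55*x^2 - 96*x*u + 15*x + 36*u^2 - 18*u), so (x - 5*u) is a factor with cofactor 55*x^2 - 96*x*u + 15*x + 36*u^2 - 18*u.
The cofactor groups again: 55*x^2 - 96*x*u + 15*x + 36*u^2 - 18*u = 5*x*(11*x - 6*u + 3) - 6*u*(11*x - 6*u + 3); both groups contain (11*x - 6*u + 3), giving (5*x - 6*u)*(11*x - 6*u + 3).

(x - 5*u)*(11*x - 6*u + 3)*(5*x - 6*u)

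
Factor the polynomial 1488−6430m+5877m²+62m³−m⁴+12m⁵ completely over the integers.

Among the possible rational roots, m = 1/3 is a root, giving the factor (3m−1) and quotient 4m⁴+m³+21m²+1966m−1488.
Then m = −8 is a root, so (m+8) divides it; the quotient is 4m³−31m²+269m−186.
Then m = 3/4 is a root, giving the factor (4m−3) and quotient m²−7m+62.
The quadratic m²−7m+62 has discriminant −199 < 0 and is irreducible over ℤ.

(3m−1)(4m−3)(m+8)(m²−7m+62)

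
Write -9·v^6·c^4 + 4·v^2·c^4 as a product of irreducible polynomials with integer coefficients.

-c^4·v^2·(3·v^2 + 2)·(3·v^2 - 2)

Factor out v^2·c^4 first: what remains is -9·v^4 + 4.
Recognize a difference of squares with the parts 2 and 3·v^2.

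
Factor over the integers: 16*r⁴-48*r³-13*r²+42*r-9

Trying the rational-root candidates, r = 1/4 is a root, giving the factor (4*r-1) and quotient 4*r³-11*r²-6*r+9.
Then r = -1 is a root, so (r+1) divides it; the quotient is 4*r²-15*r+9.
The remaining quadratic factors as (r-3)(4*r-3).

(4*r-1)*(4*r-3)*(r+1)*(r-3)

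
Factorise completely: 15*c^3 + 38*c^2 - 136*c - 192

Trying the rational-root candidates, c = -6/5 is a root, so (5*c + 6) divides it; the quotient is 3*c^2 + 4*c - 32.
The remaining quadratic factors as (c + 4)(3*c - 8).

(3*c - 8)*(5*c + 6)*(c + 4)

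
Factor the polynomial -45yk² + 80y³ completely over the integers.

5y(4y - 3k)(4y + 3k)

Factor out 5y, leaving 16y² - 9k², which is a difference of two squares.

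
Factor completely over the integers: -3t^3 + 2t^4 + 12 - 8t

(2t - 3)(t^3 - 4)

Group as (2t^4 - 8t) + (-3t^3 + 12) = 2t(t^3 - 4) - 3(t^3 - 4).
Both groups share the factor (t^3 - 4).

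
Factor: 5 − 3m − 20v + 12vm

Group as (12vm − 20v) + (−3m + 5) = 4v(3m − 5) − (3m − 5).
Both groups share the factor (3m − 5).

(3m − 5)(4v − 1)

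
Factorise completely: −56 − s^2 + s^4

(s^2 + 7)(s^2 − 8)

Substitute u = s^2 to get a quadratic in u, then factor.
s^2 − 8 is irreducible over ℤ (8 is not a perfect square).
s^2 + 7 is irreducible over ℤ (always positive, so no real roots).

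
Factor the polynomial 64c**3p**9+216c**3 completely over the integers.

8c**3(2p**3+3)(4p**6−6p**3+9)

Every term has a factor of 8c**3; factoring it out leaves 8p**9+27.
Recognize a sum of cubes with the parts 2p**3 and 3.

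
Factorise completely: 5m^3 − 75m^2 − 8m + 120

(m − 15)(5m^2 − 8)

Group as (5m^3 − 8m) + (−75m^2 + 120) = m(5m^2 − 8) − 15(5m^2 − 8).
Both groups share the factor (5m^2 − 8).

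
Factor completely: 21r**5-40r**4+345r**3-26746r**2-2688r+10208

(3r+2)(7r-4)(r-11)(r**2+9r+116)

Among the possible rational roots, r = 11 is a root, giving the factor (r-11) and quotient 21r**4+191r**3+2446r**2+160r-928.
Next, r = 4/7 is a root, giving the factor (7r-4) and quotient 3r**3+29r**2+366r+232.
Continuing, r = -2/3 is a root, so (3r+2) divides it; the quotient is r**2+9r+116.
The quadratic r**2+9r+116 has discriminant -383 < 0 and is irreducible over ℤ.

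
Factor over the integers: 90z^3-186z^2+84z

6z(3z-2)(5z-7)

Pull out the common factor 6z, then factor the remaining trinomial.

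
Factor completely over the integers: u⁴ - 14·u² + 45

(u + 3)·(u - 3)·(u² - 5)

Substitute w = u² to get a quadratic in w, then factor.
u² - 9 is a difference of squares.
u² - 5 is irreducible over ℤ (5 is not a perfect square).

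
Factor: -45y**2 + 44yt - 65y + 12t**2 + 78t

-(5y - 6t)(9y + 2t + 13)

Group: -5y(9y + 2t + 13) + 6t(9y + 2t + 13); both groups contain (9y + 2t + 13).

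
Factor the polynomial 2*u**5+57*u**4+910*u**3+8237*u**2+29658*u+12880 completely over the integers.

Trying the rational-root candidates, u = -1/2 is a root, giving the factor (2*u+1) and quotient u**4+28*u**3+441*u**2+3898*u+12880.
Then u = -7 is a root, so (u+7) divides it; the quotient is u**3+21*u**2+294*u+1840.
Then u = -10 is a root, so (u+10) divides it; the quotient is u**2+11*u+184.
The quadratic u**2+11*u+184 has discriminant -615 < 0 and is irreducible over ℤ.

(2*u+1)*(u+10)*(u+7)*(u**2+11*u+184)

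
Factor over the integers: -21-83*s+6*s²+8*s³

(2*s+7)*(4*s+1)*(s-3)

Among the possible rational roots, s = -7/2 is a root, so (2*s+7) is a factor; dividing leaves 4*s²-11*s-3.
The remaining quadratic factors as (4*s+1)(s-3).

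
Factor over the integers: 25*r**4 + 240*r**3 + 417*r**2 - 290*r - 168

By the rational root theorem, r = 4/5 is a root, so (5*r - 4) is a factor; dividing leaves 5*r**3 + 52*r**2 + 125*r + 42.
Then r = -2/5 is a root, so (5*r + 2) divides it; the quotient is r**2 + 10*r + 21.
The remaining quadratic factors as (r + 3)(r + 7).

(5*r + 2)*(5*r - 4)*(r + 3)*(r + 7)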